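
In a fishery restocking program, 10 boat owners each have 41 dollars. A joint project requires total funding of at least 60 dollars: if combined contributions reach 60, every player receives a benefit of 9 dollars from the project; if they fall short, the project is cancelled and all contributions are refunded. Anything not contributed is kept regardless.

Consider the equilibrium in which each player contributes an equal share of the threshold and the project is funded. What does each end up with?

44 dollars

Equal share of the threshold: 60/10 = 6.
At this profile no one gains by cutting their contribution: any cut drops the total below 60, the project is cancelled, contributions are refunded, and the deviator ends with 41, which is less than 41 − 6 + 9 = 44. Contributing more than 6 just wastes the excess. So contributing exactly 6 is a best response.
Each player's payoff: 41 − 6 + 9 = 44.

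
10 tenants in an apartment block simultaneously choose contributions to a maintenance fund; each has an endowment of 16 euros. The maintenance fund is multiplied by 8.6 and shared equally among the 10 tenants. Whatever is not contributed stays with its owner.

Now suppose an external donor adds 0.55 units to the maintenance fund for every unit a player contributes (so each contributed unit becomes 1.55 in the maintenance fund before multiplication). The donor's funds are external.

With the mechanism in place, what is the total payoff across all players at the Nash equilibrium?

The effective private return per unit is now 8.6 × 1.55 / 10 = 1.3330 > 1, so every player's dominant strategy flips to full contribution.
At the Nash equilibrium everyone contributes 16. Group total payoff = 8.6 × 1.55 × 160 = 2132.80.

2132.80 euros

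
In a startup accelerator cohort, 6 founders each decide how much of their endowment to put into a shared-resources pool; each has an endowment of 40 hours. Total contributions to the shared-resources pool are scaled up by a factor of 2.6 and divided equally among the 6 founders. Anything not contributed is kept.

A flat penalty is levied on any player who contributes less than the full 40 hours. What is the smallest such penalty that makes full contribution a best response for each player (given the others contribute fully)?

22.67 hours

Given the others contribute fully, the best deviation is to contribute 0 (any partial contribution still incurs the fine and gives up units whose private return 0.4333 is below 1).
Deviating from 40 to 0 saves 40 hours but forfeits the deviator's share of the drop in the shared-resources pool: 2.6/6 × 40 = 17.33.
So the deviation gain is 40 − 17.33 = 22.67, and the fine must be at least 22.67 hours to wipe it out.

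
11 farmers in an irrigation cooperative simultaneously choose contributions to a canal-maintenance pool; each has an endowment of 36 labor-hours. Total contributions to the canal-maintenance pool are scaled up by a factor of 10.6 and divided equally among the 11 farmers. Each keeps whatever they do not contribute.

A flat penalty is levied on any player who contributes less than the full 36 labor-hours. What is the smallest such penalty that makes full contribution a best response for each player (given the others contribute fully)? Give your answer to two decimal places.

Given the others contribute fully, the best deviation is to contribute 0 (any partial contribution still incurs the fine and gives up units whose private return 0.9636 is below 1).
Deviating from 36 to 0 saves 36 labor-hours but forfeits the deviator's share of the drop in the canal-maintenance pool: 10.6/11 × 36 = 34.69.
So the deviation gain is 36 − 34.69 = 1.31, and the fine must be at least 1.31 labor-hours to wipe it out.

1.31 labor-hours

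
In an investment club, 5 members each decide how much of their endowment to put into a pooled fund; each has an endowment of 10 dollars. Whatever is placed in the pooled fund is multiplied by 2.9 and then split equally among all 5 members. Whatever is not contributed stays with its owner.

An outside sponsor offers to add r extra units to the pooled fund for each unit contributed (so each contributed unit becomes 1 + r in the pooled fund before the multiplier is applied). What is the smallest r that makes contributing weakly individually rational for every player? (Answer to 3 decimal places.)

With matching at rate r, one contributed unit becomes (1 + r) in the pooled fund and returns 2.9 × (1 + r) / 5 to the contributor.
Setting this equal to 1: 1 + r = 5/2.9 = 1.7241.
So the minimum matching rate is r = 1.7241 − 1 = 0.724.

0.724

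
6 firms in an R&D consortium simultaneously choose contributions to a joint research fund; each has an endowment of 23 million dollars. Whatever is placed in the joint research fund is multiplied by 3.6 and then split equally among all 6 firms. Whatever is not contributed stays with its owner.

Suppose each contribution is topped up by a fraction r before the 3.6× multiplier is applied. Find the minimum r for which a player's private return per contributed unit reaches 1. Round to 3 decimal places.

With matching at rate r, one contributed unit becomes (1 + r) in the joint research fund and returns 3.6 × (1 + r) / 6 to the contributor.
Setting this equal to 1: 1 + r = 6/3.6 = 1.6667.
So the minimum matching rate is r = 1.6667 − 1 = 0.667.

0.667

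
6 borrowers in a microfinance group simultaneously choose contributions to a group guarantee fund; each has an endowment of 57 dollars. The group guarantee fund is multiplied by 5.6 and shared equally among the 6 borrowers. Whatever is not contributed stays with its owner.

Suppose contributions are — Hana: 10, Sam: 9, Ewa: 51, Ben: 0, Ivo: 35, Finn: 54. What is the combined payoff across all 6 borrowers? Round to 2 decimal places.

Total contributed: 10 + 9 + 51 + 0 + 35 + 54 = 159; total kept: 6 × 57 − 159 = 183.
The group guarantee fund pays out 5.6 × 159 = 890.40 in aggregate.
Group total = 183 + 890.40 = 1073.40.

1073.40 dollars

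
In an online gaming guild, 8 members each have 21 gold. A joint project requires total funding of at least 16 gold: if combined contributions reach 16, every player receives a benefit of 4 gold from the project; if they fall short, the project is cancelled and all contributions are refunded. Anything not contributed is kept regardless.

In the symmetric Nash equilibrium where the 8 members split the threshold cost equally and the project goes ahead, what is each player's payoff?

23 gold

Equal share of the threshold: 16/8 = 2.
At this profile no one gains by cutting their contribution: any cut drops the total below 16, the project is cancelled, contributions are refunded, and the deviator ends with 21, which is less than 21 − 2 + 4 = 23. Contributing more than 2 just wastes the excess. So contributing exactly 2 is a best response.
Each player's payoff: 21 − 2 + 4 = 23.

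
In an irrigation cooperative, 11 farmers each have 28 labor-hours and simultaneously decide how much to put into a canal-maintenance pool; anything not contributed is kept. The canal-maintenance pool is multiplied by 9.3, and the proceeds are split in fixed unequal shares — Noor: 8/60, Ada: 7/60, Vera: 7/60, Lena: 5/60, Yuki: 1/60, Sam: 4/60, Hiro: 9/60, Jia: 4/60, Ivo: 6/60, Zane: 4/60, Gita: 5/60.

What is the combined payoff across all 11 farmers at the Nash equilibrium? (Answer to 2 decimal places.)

1237.60 labor-hours

Player j's private return per contributed unit is 9.3 × (j's share). Contributing is weakly dominant for j when that share is at least 1/9.3 = 0.1075, and contributing 0 is dominant otherwise.
Noor, Ada, Vera and Hiro clear that bar, contributing 28 each; the remaining 7 contribute 0. Total contributed: 112.
The canal-maintenance pool pays out 9.3 × 112 = 1041.60 in total (split across the unequal shares, but the aggregate is all that matters for the group sum).
The 7 free-riders keep 28 each, adding 196. Group total = 196 + 1041.60 = 1237.60.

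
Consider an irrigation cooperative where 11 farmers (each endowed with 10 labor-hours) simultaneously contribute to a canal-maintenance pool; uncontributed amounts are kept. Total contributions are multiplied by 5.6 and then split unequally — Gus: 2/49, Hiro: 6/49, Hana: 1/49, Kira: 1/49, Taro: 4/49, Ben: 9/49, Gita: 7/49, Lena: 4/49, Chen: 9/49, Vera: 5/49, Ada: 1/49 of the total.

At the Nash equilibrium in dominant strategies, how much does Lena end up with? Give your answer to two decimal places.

For player j, contributing a unit is worthwhile iff 5.6 × (j's share) ≥ 1, i.e. iff j's share is at least 0.1786.
The shares above 0.1786 belong to Ben and Chen, contributing 10 each; the remaining 9 contribute 0. Total contributed: 20.
Lena keeps 10 and receives 5.6 × 20 × 4/49 = 9.14 from the canal-maintenance pool, for a payoff of 19.14.

19.14 labor-hours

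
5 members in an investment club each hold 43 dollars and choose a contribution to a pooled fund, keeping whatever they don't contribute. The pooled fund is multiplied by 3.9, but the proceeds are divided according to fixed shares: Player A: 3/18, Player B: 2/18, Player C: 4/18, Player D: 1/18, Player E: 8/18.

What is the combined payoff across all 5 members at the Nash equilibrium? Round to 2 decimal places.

For player j, contributing a unit is worthwhile iff 3.9 × (j's share) ≥ 1, i.e. iff j's share is at least 0.2564.
Only Player E (8/18) clears that bar, contributing 43; the remaining 4 contribute 0. Total contributed: 43.
The pooled fund pays out 3.9 × 43 = 167.70 in total (split across the unequal shares, but the aggregate is all that matters for the group sum).
The 4 free-riders keep 43 each, adding 172. Group total = 172 + 167.70 = 339.70.

339.70 dollars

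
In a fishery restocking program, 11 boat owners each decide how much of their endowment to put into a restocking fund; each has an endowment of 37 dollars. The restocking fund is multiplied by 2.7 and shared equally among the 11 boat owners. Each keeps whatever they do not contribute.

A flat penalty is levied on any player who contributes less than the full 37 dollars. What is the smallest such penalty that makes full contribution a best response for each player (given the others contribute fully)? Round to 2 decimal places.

Given the others contribute fully, the best deviation is to contribute 0 (any partial contribution still incurs the fine and gives up units whose private return 0.2455 is below 1).
Deviating from 37 to 0 saves 37 dollars but forfeits the deviator's share of the drop in the restocking fund: 2.7/11 × 37 = 9.08.
So the deviation gain is 37 − 9.08 = 27.92, and the fine must be at least 27.92 dollars to wipe it out.

27.92 dollars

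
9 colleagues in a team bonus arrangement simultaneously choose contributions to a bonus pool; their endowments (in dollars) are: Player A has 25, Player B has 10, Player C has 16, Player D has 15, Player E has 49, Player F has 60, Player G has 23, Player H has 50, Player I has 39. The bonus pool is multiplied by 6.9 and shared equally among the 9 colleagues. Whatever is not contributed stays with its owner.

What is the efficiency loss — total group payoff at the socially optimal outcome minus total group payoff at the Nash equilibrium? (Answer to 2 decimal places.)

1693.30 dollars

The private return per contributed unit is 6.9/9 = 0.7667 < 1 for every player regardless of endowment, so the Nash equilibrium is zero contribution and the group total is Σ E_j = 25 + 10 + 16 + 15 + 49 + 60 + 23 + 50 + 39 = 287.
Each contributed unit returns 6.900 to the group, so the social optimum is full contribution by everyone: group total = 6.900 × 287 = 1980.30.
Efficiency loss = (6.900 − 1) × 287 = 1693.30.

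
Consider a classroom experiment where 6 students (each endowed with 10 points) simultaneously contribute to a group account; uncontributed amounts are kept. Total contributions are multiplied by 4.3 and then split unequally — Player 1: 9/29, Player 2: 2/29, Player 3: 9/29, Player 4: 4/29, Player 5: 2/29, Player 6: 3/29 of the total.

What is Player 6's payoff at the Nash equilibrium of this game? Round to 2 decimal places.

18.90 points

Player j's private return per contributed unit is 4.3 × (j's share). Contributing is weakly dominant for j when that share is at least 1/4.3 = 0.2326, and contributing 0 is dominant otherwise.
Player 1 and Player 3 clear that bar, contributing 10 each; the remaining 4 contribute 0. Total contributed: 20.
Player 6 keeps 10 and receives 4.3 × 20 × 3/29 = 8.90 from the group account, for a payoff of 18.90.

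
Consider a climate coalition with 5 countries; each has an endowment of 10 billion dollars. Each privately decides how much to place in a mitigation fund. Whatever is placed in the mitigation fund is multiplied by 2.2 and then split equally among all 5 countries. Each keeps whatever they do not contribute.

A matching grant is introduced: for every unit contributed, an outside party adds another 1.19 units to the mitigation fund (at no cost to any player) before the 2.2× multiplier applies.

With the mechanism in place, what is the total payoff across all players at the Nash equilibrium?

50.00 billion dollars

With the mechanism, a contributed unit returns 2.2 × 2.19 / 5 = 0.9636 per unit of net cost — still below 1 — so contributing 0 remains dominant for every player.
At the Nash equilibrium no one contributes; group total payoff = 5 × 10 = 50.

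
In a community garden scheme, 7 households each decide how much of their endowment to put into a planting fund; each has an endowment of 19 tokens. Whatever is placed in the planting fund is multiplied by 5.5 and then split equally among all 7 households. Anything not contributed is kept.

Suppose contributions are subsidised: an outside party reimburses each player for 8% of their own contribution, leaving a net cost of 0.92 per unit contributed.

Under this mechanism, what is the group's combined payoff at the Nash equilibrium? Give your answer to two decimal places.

133.00 tokens

With the mechanism, a contributed unit returns (5.5/7) / 0.92 = 0.8540 per unit of net cost — still below 1 — so contributing 0 remains dominant for every player.
At the Nash equilibrium no one contributes; group total payoff = 7 × 19 = 133.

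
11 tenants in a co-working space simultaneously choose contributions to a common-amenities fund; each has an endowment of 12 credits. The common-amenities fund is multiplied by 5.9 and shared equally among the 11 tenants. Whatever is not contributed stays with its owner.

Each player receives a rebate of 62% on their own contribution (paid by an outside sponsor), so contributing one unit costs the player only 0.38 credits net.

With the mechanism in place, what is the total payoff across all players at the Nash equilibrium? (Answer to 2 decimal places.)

Under the mechanism each unit contributed yields (5.9/11) / 0.38 = 1.4115 back to its contributor per unit of net cost, which exceeds 1, making full contribution the dominant choice for everyone.
At the Nash equilibrium everyone contributes 12. Group total payoff = 11 × (12 × 0.62 + 5.9 × 12) = 860.64.

860.64 credits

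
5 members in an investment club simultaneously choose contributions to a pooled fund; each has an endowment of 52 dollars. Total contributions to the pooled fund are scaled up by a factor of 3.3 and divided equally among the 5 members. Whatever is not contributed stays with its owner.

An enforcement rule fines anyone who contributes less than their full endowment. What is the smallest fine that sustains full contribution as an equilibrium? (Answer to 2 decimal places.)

Given the others contribute fully, the best deviation is to contribute 0 (any partial contribution still incurs the fine and gives up units whose private return 0.6600 is below 1).
Deviating from 52 to 0 saves 52 dollars but forfeits the deviator's share of the drop in the pooled fund: 3.3/5 × 52 = 34.32.
So the deviation gain is 52 − 34.32 = 17.68, and the fine must be at least 17.68 dollars to wipe it out.

17.68 dollars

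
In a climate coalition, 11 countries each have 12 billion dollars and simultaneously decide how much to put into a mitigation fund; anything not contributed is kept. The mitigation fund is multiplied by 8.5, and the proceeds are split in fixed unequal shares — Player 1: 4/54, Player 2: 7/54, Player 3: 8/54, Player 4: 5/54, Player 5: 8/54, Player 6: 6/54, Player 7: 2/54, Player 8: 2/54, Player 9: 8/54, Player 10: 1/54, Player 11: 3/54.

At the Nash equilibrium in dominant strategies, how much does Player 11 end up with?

34.67 billion dollars

Each unit j contributes comes back to j as 8.5 × (j's share), so j prefers to contribute only if that share exceeds 1/8.5 = 0.1176; otherwise keeping the unit dominates.
Player 2, Player 3, Player 5 and Player 9 clear that bar, contributing 12 each; the remaining 7 contribute 0. Total contributed: 48.
Player 11 keeps 12 and receives 8.5 × 48 × 3/54 = 22.67 from the mitigation fund, for a payoff of 34.67.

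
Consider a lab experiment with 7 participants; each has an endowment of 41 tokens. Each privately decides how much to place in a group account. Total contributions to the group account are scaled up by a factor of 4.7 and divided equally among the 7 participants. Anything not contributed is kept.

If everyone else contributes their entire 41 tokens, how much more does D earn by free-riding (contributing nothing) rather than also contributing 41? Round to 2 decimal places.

Switching from a contribution of 41 to 0 lets D keep an extra 41 tokens, but lowers the group account by 41, which costs D their own share of that drop: 4.7/7 × 41 = 27.53.
Net gain = 41 − 27.53 = 13.47. The private return per contributed unit (0.6714) is below 1, so free-riding is indeed the best response regardless of what the others do.

13.47 tokens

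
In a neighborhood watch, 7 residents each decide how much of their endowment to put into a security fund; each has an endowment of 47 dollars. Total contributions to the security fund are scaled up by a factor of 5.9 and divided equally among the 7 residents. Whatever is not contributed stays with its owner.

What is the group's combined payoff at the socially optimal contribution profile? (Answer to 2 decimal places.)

Each contributed unit returns 5.900 to the group as a whole (0.8429 to each of 7 players), which exceeds 1, so the social optimum is full contribution: group total = 5.900 × 329 = 1941.10.

1941.10 dollars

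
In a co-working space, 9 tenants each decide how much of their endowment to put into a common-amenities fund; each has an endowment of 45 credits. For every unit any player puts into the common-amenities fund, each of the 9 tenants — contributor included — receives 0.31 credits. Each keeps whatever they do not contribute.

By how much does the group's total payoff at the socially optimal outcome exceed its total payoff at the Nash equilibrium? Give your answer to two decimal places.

724.95 credits

The private return per contributed unit is 0.31 < 1, so contributing 0 is dominant for every player. At the Nash equilibrium everyone keeps their 45, and the group total is 9 × 45 = 405.
Each contributed unit returns 2.790 to the group as a whole (0.31 to each of 9 players), which exceeds 1, so the social optimum is full contribution: group total = 2.790 × 405 = 1129.95.
Efficiency loss = 1129.95 − 405 = 724.95.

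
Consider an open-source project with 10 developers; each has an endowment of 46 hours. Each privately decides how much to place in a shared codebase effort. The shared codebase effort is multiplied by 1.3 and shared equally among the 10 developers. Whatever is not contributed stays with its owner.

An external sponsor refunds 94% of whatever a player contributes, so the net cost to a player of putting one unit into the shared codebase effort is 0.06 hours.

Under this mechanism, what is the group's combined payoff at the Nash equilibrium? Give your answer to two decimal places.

1030.40 hours

Under the mechanism each unit contributed yields (1.3/10) / 0.06 = 2.1667 back to its contributor per unit of net cost, which exceeds 1, making full contribution the dominant choice for everyone.
So the Nash equilibrium is full contribution by all 10; the group earns 10 × (46 × 0.94 + 1.3 × 46) = 1030.40.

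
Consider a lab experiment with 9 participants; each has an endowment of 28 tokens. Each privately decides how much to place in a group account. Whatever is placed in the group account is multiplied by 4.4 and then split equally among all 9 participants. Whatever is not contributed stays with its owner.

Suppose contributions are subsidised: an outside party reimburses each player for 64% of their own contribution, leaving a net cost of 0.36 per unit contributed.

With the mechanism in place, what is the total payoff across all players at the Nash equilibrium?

1270.08 tokens

With the mechanism, a contributed unit returns (4.4/9) / 0.36 = 1.3580 per unit of net cost to the contributor — now above 1 — so contributing fully is weakly dominant for every player.
At the Nash equilibrium everyone contributes 28. Group total payoff = 9 × (28 × 0.64 + 4.4 × 28) = 1270.08.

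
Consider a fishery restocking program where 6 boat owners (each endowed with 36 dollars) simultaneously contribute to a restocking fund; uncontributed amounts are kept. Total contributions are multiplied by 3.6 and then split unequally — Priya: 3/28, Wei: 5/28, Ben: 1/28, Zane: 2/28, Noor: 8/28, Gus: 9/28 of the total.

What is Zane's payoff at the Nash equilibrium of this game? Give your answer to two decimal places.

Player j's private return per contributed unit is 3.6 × (j's share). Contributing is weakly dominant for j when that share is at least 1/3.6 = 0.2778, and contributing 0 is dominant otherwise.
The shares above 0.2778 belong to Noor and Gus, contributing 36 each; the remaining 4 contribute 0. Total contributed: 72.
Zane keeps 36 and receives 3.6 × 72 × 2/28 = 18.51 from the restocking fund, for a payoff of 54.51.

54.51 dollars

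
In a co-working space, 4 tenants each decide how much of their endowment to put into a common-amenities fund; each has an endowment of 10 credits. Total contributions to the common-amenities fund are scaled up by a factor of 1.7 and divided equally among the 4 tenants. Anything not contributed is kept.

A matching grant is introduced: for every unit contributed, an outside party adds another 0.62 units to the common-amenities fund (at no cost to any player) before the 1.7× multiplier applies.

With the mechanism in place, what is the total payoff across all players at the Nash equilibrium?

Even with the mechanism, each unit contributed returns only 1.7 × 1.62 / 4 = 0.6885 per unit of net cost, so contributing nothing is still dominant.
Everyone keeps their endowment and the group total is 4 × 10 = 40.

40.00 credits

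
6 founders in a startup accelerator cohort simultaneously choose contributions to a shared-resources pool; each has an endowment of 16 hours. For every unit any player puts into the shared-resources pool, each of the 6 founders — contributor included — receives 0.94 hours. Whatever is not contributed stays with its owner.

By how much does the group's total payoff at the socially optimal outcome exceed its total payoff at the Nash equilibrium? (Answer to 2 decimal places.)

The private return per contributed unit is 0.94 < 1, so contributing 0 is dominant for every player. At the Nash equilibrium everyone keeps their 16, and the group total is 6 × 16 = 96.
Each contributed unit returns 5.640 to the group as a whole (0.94 to each of 6 players), which exceeds 1, so the social optimum is full contribution: group total = 5.640 × 96 = 541.44.
Efficiency loss = 541.44 − 96 = 445.44.

445.44 hours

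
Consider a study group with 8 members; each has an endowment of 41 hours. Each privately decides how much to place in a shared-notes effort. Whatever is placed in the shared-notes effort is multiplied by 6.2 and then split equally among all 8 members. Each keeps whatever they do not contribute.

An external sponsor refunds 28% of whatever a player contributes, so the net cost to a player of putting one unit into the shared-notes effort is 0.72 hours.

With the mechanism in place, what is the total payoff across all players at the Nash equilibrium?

Under the mechanism each unit contributed yields (6.2/8) / 0.72 = 1.0764 back to its contributor per unit of net cost, which exceeds 1, making full contribution the dominant choice for everyone.
At the Nash equilibrium everyone contributes 41. Group total payoff = 8 × (41 × 0.28 + 6.2 × 41) = 2125.44.

2125.44 hours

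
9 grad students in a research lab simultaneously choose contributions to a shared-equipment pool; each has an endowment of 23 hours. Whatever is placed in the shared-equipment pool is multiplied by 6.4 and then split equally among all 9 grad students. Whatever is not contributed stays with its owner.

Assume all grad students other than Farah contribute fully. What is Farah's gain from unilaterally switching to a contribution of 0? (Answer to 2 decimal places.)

6.64 hours

Switching from a contribution of 23 to 0 lets Farah keep an extra 23 hours, but lowers the shared-equipment pool by 23, which costs Farah their own share of that drop: 6.4/9 × 23 = 16.36.
Net gain = 23 − 16.36 = 6.64. The private return per contributed unit (0.7111) is below 1, so free-riding is indeed the best response regardless of what the others do.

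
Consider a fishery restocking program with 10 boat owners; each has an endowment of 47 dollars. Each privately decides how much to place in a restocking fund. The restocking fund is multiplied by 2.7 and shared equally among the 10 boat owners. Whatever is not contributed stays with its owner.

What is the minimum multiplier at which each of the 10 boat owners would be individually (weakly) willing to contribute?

10

A contributed unit returns (multiplier)/10 to its contributor.
This reaches 1 exactly when the multiplier is 10.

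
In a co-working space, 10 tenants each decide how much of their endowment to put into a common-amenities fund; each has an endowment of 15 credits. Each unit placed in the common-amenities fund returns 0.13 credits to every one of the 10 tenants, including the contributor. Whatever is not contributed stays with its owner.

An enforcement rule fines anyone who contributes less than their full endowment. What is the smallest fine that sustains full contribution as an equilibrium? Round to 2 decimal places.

Given the others contribute fully, the best deviation is to contribute 0 (any partial contribution still incurs the fine and gives up units whose private return 0.13 is below 1).
Deviating from 15 to 0 saves 15 credits but forfeits the deviator's share of the drop in the common-amenities fund: 0.13 × 15 = 1.95.
So the deviation gain is 15 − 1.95 = 13.05, and the fine must be at least 13.05 credits to wipe it out.

13.05 credits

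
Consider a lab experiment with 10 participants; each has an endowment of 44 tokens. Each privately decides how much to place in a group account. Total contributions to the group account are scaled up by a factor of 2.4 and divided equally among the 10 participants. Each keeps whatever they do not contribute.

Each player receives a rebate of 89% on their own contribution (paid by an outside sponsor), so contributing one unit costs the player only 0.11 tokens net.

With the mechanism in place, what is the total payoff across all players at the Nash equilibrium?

1447.60 tokens

The effective private return per unit is now (2.4/10) / 0.11 = 2.1818 > 1, so every player's dominant strategy flips to full contribution.
So the Nash equilibrium is full contribution by all 10; the group earns 10 × (44 × 0.89 + 2.4 × 44) = 1447.60.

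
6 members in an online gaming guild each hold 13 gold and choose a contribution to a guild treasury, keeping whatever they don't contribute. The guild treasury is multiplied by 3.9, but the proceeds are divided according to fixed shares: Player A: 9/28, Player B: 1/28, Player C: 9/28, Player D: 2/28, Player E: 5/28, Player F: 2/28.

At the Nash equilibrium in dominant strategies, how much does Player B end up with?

For player j, contributing a unit is worthwhile iff 3.9 × (j's share) ≥ 1, i.e. iff j's share is at least 0.2564.
Player A and Player C clear that bar, contributing 13 each; the remaining 4 contribute 0. Total contributed: 26.
Player B keeps 13 and receives 3.9 × 26 × 1/28 = 3.62 from the guild treasury, for a payoff of 16.62.

16.62 gold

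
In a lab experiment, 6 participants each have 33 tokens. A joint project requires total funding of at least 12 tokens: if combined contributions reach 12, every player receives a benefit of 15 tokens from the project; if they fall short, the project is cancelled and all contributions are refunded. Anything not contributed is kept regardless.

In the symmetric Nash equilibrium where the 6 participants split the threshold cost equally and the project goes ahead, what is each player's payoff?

46 tokens

Equal share of the threshold: 12/6 = 2.
At this profile no one gains by cutting their contribution: any cut drops the total below 12, the project is cancelled, contributions are refunded, and the deviator ends with 33, which is less than 33 − 2 + 15 = 46. Contributing more than 2 just wastes the excess. So contributing exactly 2 is a best response.
Each player's payoff: 33 − 2 + 15 = 46.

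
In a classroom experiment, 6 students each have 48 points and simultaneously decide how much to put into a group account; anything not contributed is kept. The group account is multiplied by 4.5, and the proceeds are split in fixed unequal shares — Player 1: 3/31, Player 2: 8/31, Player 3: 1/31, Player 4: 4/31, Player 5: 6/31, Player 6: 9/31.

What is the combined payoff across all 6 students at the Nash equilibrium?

Each unit j contributes comes back to j as 4.5 × (j's share), so j prefers to contribute only if that share exceeds 1/4.5 = 0.2222; otherwise keeping the unit dominates.
The shares above 0.2222 belong to Player 2 and Player 6, contributing 48 each; the remaining 4 contribute 0. Total contributed: 96.
The group account pays out 4.5 × 96 = 432.00 in total (split across the unequal shares, but the aggregate is all that matters for the group sum).
The 4 free-riders keep 48 each, adding 192. Group total = 192 + 432.00 = 624.00.

624.00 points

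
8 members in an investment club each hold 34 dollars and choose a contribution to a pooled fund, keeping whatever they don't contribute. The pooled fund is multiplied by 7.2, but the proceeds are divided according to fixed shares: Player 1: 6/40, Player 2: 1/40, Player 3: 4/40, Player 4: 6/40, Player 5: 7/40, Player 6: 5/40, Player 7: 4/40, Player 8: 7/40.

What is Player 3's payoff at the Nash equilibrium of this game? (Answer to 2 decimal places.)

For player j, contributing a unit is worthwhile iff 7.2 × (j's share) ≥ 1, i.e. iff j's share is at least 0.1389.
Player 1, Player 4, Player 5 and Player 8 are above the threshold, contributing 34 each; the remaining 4 contribute 0. Total contributed: 136.
Player 3 keeps 34 and receives 7.2 × 136 × 4/40 = 97.92 from the pooled fund, for a payoff of 131.92.

131.92 dollars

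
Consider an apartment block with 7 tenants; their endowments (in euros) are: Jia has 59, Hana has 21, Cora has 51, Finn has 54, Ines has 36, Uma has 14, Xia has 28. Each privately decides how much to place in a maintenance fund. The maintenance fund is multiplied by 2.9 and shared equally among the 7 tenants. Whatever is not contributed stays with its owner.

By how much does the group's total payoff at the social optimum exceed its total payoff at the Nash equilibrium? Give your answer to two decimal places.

The private return per contributed unit is 2.9/7 = 0.4143 < 1 for every player regardless of endowment, so the Nash equilibrium is zero contribution and the group total is Σ E_j = 59 + 21 + 51 + 54 + 36 + 14 + 28 = 263.
Each contributed unit returns 2.900 to the group, so the social optimum is full contribution by everyone: group total = 2.900 × 263 = 762.70.
Efficiency loss = (2.900 − 1) × 263 = 499.70.

499.70 euros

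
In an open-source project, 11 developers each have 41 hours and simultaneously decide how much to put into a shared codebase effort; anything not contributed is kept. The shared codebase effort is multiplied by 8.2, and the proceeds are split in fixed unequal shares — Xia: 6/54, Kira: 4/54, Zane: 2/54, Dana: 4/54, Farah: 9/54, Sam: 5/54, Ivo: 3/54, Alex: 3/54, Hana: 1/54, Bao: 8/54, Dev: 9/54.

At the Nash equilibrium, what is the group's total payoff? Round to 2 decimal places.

1336.60 hours

For player j, contributing a unit is worthwhile iff 8.2 × (j's share) ≥ 1, i.e. iff j's share is at least 0.1220.
Farah, Bao and Dev are above the threshold, contributing 41 each; the remaining 8 contribute 0. Total contributed: 123.
The shared codebase effort pays out 8.2 × 123 = 1008.60 in total (split across the unequal shares, but the aggregate is all that matters for the group sum).
The 8 free-riders keep 41 each, adding 328. Group total = 328 + 1008.60 = 1336.60.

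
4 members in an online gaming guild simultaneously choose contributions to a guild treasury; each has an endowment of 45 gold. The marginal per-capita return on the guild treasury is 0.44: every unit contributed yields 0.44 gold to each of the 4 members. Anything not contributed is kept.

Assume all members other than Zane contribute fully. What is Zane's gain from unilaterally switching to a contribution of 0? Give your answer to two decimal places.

Switching from a contribution of 45 to 0 lets Zane keep an extra 45 gold, but lowers the guild treasury by 45, which costs Zane their own share of that drop: 0.44 × 45 = 19.80.
Net gain = 45 − 19.80 = 25.20. The private return per contributed unit (0.44) is below 1, so free-riding is indeed the best response regardless of what the others do.

25.20 gold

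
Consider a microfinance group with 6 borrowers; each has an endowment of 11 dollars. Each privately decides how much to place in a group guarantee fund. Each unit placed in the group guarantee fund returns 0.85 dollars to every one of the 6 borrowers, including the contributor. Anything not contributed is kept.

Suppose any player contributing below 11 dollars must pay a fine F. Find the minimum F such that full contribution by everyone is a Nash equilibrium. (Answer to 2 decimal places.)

Given the others contribute fully, the best deviation is to contribute 0 (any partial contribution still incurs the fine and gives up units whose private return 0.85 is below 1).
Deviating from 11 to 0 saves 11 dollars but forfeits the deviator's share of the drop in the group guarantee fund: 0.85 × 11 = 9.35.
So the deviation gain is 11 − 9.35 = 1.65, and the fine must be at least 1.65 dollars to wipe it out.

1.65 dollars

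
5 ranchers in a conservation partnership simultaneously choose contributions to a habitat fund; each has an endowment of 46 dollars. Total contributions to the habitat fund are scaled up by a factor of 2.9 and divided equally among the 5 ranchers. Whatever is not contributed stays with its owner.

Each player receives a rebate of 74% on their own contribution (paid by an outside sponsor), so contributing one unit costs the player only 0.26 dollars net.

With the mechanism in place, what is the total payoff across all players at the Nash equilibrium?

With the mechanism, a contributed unit returns (2.9/5) / 0.26 = 2.2308 per unit of net cost to the contributor — now above 1 — so contributing fully is weakly dominant for every player.
So the Nash equilibrium is full contribution by all 5; the group earns 5 × (46 × 0.74 + 2.9 × 46) = 837.20.

837.20 dollars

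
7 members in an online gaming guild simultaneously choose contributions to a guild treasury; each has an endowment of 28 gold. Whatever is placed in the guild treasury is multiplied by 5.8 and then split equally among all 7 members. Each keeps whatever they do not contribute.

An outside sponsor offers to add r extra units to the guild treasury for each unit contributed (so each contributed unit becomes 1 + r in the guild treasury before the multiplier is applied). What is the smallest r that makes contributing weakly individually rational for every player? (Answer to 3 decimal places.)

0.207

With matching at rate r, one contributed unit becomes (1 + r) in the guild treasury and returns 5.8 × (1 + r) / 7 to the contributor.
Setting this equal to 1: 1 + r = 7/5.8 = 1.2069.
So the minimum matching rate is r = 1.2069 − 1 = 0.207.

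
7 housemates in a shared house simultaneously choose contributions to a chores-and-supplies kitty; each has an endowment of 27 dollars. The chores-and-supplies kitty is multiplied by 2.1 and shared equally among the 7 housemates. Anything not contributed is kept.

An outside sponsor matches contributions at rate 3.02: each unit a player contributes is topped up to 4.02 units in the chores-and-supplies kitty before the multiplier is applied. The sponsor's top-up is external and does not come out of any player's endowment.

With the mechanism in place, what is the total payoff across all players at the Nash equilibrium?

1595.54 dollars

The effective private return per unit is now 2.1 × 4.02 / 7 = 1.2060 > 1, so every player's dominant strategy flips to full contribution.
At the Nash equilibrium everyone contributes 27. Group total payoff = 2.1 × 4.02 × 189 = 1595.54.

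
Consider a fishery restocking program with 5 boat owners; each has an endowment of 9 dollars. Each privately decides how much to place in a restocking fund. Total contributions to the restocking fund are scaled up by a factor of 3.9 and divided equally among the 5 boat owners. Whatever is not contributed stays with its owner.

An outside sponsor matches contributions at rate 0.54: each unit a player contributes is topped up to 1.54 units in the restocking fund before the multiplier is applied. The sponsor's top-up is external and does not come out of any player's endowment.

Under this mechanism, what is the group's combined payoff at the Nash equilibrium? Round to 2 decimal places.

Under the mechanism each unit contributed yields 3.9 × 1.54 / 5 = 1.2012 back to its contributor per unit of net cost, which exceeds 1, making full contribution the dominant choice for everyone.
At the Nash equilibrium everyone contributes 9. Group total payoff = 3.9 × 1.54 × 45 = 270.27.

270.27 dollars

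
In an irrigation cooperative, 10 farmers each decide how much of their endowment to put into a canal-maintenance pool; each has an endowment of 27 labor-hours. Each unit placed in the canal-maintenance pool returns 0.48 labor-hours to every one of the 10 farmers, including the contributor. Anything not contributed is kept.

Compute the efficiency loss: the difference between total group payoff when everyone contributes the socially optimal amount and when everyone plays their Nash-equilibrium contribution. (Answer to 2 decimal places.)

The private return per contributed unit is 0.48 < 1, so contributing 0 is dominant for every player. At the Nash equilibrium everyone keeps their 27, and the group total is 10 × 27 = 270.
Each contributed unit returns 4.800 to the group as a whole (0.48 to each of 10 players), which exceeds 1, so the social optimum is full contribution: group total = 4.800 × 270 = 1296.00.
Efficiency loss = 1296.00 − 270 = 1026.00.

1026.00 labor-hours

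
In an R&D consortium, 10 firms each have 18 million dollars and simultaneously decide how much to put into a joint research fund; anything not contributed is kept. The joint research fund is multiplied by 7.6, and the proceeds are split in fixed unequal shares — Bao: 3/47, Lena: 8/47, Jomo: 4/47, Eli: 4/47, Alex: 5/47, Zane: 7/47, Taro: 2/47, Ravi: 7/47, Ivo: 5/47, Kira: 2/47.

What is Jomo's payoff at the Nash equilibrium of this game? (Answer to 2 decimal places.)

52.93 million dollars

Each unit j contributes comes back to j as 7.6 × (j's share), so j prefers to contribute only if that share exceeds 1/7.6 = 0.1316; otherwise keeping the unit dominates.
Lena, Zane and Ravi are above the threshold, contributing 18 each; the remaining 7 contribute 0. Total contributed: 54.
Jomo keeps 18 and receives 7.6 × 54 × 4/47 = 34.93 from the joint research fund, for a payoff of 52.93.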